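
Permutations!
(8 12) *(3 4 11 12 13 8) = (3 4 11 12)(8 13) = [0, 1, 2, 4, 11, 5, 6, 7, 13, 9, 10, 12, 3, 8]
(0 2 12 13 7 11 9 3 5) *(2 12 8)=(0 12 13 7 11 9 3 5)(2 8)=[12, 1, 8, 5, 4, 0, 6, 11, 2, 3, 10, 9, 13, 7]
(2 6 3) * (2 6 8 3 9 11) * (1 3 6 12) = (1 3 12)(2 8 6 9 11) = [0, 3, 8, 12, 4, 5, 9, 7, 6, 11, 10, 2, 1]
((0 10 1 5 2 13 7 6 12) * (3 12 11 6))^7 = (0 3 13 5 10 12 7 2 1)(6 11)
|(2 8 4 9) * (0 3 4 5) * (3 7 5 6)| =|(0 7 5)(2 8 6 3 4 9)| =6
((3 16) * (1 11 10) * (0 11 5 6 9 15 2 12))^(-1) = ((0 11 10 1 5 6 9 15 2 12)(3 16))^(-1) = (0 12 2 15 9 6 5 1 10 11)(3 16)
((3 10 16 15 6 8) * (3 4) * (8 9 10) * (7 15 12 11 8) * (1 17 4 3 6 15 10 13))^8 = (1 4 9)(3 7 10 16 12 11 8)(6 13 17) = ((1 17 4 6 9 13)(3 7 10 16 12 11 8))^8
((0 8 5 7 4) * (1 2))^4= ((0 8 5 7 4)(1 2))^4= (0 4 7 5 8)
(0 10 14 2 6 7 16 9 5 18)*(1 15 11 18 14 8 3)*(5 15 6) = (0 10 8 3 1 6 7 16 9 15 11 18)(2 5 14) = [10, 6, 5, 1, 4, 14, 7, 16, 3, 15, 8, 18, 12, 13, 2, 11, 9, 17, 0]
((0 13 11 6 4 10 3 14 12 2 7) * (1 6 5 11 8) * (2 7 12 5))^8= ((0 13 8 1 6 4 10 3 14 5 11 2 12 7))^8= (0 14 8 11 6 12 10)(1 2 4 7 3 13 5)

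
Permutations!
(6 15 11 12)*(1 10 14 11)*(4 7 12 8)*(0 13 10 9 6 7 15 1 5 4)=(0 13 10 14 11 8)(1 9 6)(4 15 5)(7 12)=[13, 9, 2, 3, 15, 4, 1, 12, 0, 6, 14, 8, 7, 10, 11, 5]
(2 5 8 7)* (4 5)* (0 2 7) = (0 2 4 5 8) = [2, 1, 4, 3, 5, 8, 6, 7, 0]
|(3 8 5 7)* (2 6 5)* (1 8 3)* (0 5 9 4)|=9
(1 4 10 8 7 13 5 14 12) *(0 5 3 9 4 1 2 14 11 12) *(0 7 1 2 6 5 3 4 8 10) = [3, 2, 14, 9, 0, 11, 5, 13, 1, 8, 10, 12, 6, 4, 7] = (0 3 9 8 1 2 14 7 13 4)(5 11 12 6)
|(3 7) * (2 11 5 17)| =4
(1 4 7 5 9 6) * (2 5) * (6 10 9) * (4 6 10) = [0, 6, 5, 3, 7, 10, 1, 2, 8, 4, 9] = (1 6)(2 5 10 9 4 7)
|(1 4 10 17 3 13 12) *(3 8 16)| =|(1 4 10 17 8 16 3 13 12)| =9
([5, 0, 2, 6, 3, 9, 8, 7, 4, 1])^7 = (0 1 9 5)(3 4 8 6)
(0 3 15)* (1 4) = [3, 4, 2, 15, 1, 5, 6, 7, 8, 9, 10, 11, 12, 13, 14, 0] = (0 3 15)(1 4)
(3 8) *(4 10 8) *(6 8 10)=[0, 1, 2, 4, 6, 5, 8, 7, 3, 9, 10]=(10)(3 4 6 8)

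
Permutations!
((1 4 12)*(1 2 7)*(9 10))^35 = ((1 4 12 2 7)(9 10))^35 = (12)(9 10)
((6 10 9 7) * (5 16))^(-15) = (5 16)(6 10 9 7)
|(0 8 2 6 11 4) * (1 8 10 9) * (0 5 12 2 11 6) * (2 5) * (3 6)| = 8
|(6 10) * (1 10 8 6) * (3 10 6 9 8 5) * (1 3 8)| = 10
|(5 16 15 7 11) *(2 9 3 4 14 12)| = 30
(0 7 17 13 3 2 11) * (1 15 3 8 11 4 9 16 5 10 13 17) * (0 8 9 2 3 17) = (0 7 1 15 17)(2 4)(5 10 13 9 16)(8 11) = [7, 15, 4, 3, 2, 10, 6, 1, 11, 16, 13, 8, 12, 9, 14, 17, 5, 0]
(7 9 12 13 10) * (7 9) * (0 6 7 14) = (0 6 7 14)(9 12 13 10) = [6, 1, 2, 3, 4, 5, 7, 14, 8, 12, 9, 11, 13, 10, 0]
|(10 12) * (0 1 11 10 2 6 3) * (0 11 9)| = |(0 1 9)(2 6 3 11 10 12)| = 6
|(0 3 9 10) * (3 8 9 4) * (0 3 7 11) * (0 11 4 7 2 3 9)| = |(11)(0 8)(2 3 7 4)(9 10)| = 4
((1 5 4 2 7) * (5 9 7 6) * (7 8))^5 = (1 9 8 7)(2 6 5 4)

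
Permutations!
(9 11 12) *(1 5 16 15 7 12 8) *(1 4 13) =(1 5 16 15 7 12 9 11 8 4 13) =[0, 5, 2, 3, 13, 16, 6, 12, 4, 11, 10, 8, 9, 1, 14, 7, 15]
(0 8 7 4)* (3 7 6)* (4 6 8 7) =[7, 1, 2, 4, 0, 5, 3, 6, 8] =(8)(0 7 6 3 4)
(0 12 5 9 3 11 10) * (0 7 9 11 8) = (0 12 5 11 10 7 9 3 8) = [12, 1, 2, 8, 4, 11, 6, 9, 0, 3, 7, 10, 5]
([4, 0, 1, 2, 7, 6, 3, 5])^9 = [4, 0, 1, 2, 7, 6, 3, 5]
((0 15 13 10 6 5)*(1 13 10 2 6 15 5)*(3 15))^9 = (15)(0 5)(1 13 2 6) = ((0 5)(1 13 2 6)(3 15 10))^9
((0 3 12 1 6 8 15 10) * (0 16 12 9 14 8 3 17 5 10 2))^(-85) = (0 2 15 8 14 9 3 6 1 12 16 10 5 17)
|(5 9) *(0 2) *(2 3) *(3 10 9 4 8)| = 8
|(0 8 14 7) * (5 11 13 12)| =4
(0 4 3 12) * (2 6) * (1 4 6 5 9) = (0 6 2 5 9 1 4 3 12) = [6, 4, 5, 12, 3, 9, 2, 7, 8, 1, 10, 11, 0]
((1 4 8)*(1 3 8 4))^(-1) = ((3 8))^(-1) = (3 8)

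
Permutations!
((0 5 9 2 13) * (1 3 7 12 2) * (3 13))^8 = ((0 5 9 1 13)(2 3 7 12))^8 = (0 1 5 13 9)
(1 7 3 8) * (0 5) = (0 5)(1 7 3 8) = [5, 7, 2, 8, 4, 0, 6, 3, 1]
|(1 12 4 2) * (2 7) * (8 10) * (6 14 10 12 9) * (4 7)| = |(1 9 6 14 10 8 12 7 2)| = 9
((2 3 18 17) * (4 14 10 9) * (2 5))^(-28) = (2 18 5 3 17)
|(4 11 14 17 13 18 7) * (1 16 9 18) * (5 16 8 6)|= |(1 8 6 5 16 9 18 7 4 11 14 17 13)|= 13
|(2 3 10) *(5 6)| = 6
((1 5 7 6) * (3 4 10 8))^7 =((1 5 7 6)(3 4 10 8))^7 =(1 6 7 5)(3 8 10 4)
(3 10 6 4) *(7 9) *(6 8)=(3 10 8 6 4)(7 9)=[0, 1, 2, 10, 3, 5, 4, 9, 6, 7, 8]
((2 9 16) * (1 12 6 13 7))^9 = (16)(1 7 13 6 12)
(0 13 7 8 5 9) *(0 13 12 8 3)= [12, 1, 2, 0, 4, 9, 6, 3, 5, 13, 10, 11, 8, 7]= (0 12 8 5 9 13 7 3)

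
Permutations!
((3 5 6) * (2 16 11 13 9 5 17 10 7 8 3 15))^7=(2 15 6 5 9 13 11 16)(3 10 8 17 7)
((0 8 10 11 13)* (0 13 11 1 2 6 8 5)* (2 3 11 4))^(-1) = (13)(0 5)(1 10 8 6 2 4 11 3)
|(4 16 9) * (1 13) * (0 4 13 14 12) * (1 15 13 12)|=10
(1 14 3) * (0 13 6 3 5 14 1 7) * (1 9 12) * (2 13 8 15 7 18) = [8, 9, 13, 18, 4, 14, 3, 0, 15, 12, 10, 11, 1, 6, 5, 7, 16, 17, 2] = (0 8 15 7)(1 9 12)(2 13 6 3 18)(5 14)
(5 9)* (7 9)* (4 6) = (4 6)(5 7 9) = [0, 1, 2, 3, 6, 7, 4, 9, 8, 5]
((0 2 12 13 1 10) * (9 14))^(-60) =((0 2 12 13 1 10)(9 14))^(-60) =(14)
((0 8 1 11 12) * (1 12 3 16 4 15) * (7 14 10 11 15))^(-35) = ((0 8 12)(1 15)(3 16 4 7 14 10 11))^(-35) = (16)(0 8 12)(1 15)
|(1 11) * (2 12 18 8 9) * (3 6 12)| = |(1 11)(2 3 6 12 18 8 9)| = 14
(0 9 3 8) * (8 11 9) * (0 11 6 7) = (0 8 11 9 3 6 7) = [8, 1, 2, 6, 4, 5, 7, 0, 11, 3, 10, 9]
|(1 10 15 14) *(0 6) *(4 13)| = |(0 6)(1 10 15 14)(4 13)| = 4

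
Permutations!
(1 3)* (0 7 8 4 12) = (0 7 8 4 12)(1 3) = [7, 3, 2, 1, 12, 5, 6, 8, 4, 9, 10, 11, 0]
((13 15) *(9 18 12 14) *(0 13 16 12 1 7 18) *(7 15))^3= ((0 13 7 18 1 15 16 12 14 9))^3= (0 18 16 9 7 15 14 13 1 12)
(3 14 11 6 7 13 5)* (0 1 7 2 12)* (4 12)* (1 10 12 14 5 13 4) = (0 10 12)(1 7 4 14 11 6 2)(3 5) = [10, 7, 1, 5, 14, 3, 2, 4, 8, 9, 12, 6, 0, 13, 11]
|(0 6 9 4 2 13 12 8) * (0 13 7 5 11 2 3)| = |(0 6 9 4 3)(2 7 5 11)(8 13 12)| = 60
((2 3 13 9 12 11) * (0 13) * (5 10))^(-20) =((0 13 9 12 11 2 3)(5 10))^(-20) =(0 13 9 12 11 2 3)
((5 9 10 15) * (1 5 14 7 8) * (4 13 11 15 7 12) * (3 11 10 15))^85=((1 5 9 15 14 12 4 13 10 7 8)(3 11))^85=(1 10 12 9 8 13 14 5 7 4 15)(3 11)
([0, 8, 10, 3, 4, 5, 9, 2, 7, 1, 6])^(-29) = [0, 9, 7, 3, 4, 5, 10, 8, 1, 6, 2]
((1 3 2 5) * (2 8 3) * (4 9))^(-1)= ((1 2 5)(3 8)(4 9))^(-1)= (1 5 2)(3 8)(4 9)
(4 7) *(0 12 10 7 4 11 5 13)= [12, 1, 2, 3, 4, 13, 6, 11, 8, 9, 7, 5, 10, 0]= (0 12 10 7 11 5 13)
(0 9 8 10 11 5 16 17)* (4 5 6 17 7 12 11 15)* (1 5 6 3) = (0 9 8 10 15 4 6 17)(1 5 16 7 12 11 3) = [9, 5, 2, 1, 6, 16, 17, 12, 10, 8, 15, 3, 11, 13, 14, 4, 7, 0]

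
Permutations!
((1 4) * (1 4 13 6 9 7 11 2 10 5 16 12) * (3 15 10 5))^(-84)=(1 2 6 16 7)(5 9 12 11 13)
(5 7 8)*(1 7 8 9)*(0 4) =(0 4)(1 7 9)(5 8) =[4, 7, 2, 3, 0, 8, 6, 9, 5, 1]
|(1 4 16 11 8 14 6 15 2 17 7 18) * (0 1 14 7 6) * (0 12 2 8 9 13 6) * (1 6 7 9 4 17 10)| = 42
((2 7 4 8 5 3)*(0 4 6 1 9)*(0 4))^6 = ((1 9 4 8 5 3 2 7 6))^6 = (1 2 8)(3 4 6)(5 9 7)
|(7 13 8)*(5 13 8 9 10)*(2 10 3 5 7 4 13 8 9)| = |(2 10 7 9 3 5 8 4 13)| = 9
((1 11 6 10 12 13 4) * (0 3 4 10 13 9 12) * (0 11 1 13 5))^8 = ((0 3 4 13 10 11 6 5)(9 12))^8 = (13)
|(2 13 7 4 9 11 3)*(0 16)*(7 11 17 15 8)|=12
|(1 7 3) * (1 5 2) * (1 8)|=|(1 7 3 5 2 8)|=6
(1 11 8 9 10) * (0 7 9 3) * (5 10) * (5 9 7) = (0 5 10 1 11 8 3) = [5, 11, 2, 0, 4, 10, 6, 7, 3, 9, 1, 8]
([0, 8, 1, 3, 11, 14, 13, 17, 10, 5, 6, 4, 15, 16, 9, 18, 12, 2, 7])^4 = [0, 13, 6, 3, 4, 14, 15, 8, 16, 5, 12, 11, 17, 18, 9, 2, 7, 10, 1]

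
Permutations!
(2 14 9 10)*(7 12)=(2 14 9 10)(7 12)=[0, 1, 14, 3, 4, 5, 6, 12, 8, 10, 2, 11, 7, 13, 9]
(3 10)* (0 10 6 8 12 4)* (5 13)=(0 10 3 6 8 12 4)(5 13)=[10, 1, 2, 6, 0, 13, 8, 7, 12, 9, 3, 11, 4, 5]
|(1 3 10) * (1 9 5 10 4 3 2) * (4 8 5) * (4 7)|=14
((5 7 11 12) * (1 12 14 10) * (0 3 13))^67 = ((0 3 13)(1 12 5 7 11 14 10))^67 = (0 3 13)(1 11 12 14 5 10 7)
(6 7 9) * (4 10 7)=(4 10 7 9 6)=[0, 1, 2, 3, 10, 5, 4, 9, 8, 6, 7]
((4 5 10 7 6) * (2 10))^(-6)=((2 10 7 6 4 5))^(-6)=(10)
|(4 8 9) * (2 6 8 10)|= |(2 6 8 9 4 10)|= 6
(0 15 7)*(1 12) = (0 15 7)(1 12) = [15, 12, 2, 3, 4, 5, 6, 0, 8, 9, 10, 11, 1, 13, 14, 7]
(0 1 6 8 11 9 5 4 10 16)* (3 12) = (0 1 6 8 11 9 5 4 10 16)(3 12) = [1, 6, 2, 12, 10, 4, 8, 7, 11, 5, 16, 9, 3, 13, 14, 15, 0]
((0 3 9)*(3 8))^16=(9)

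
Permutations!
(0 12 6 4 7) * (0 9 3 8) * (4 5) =(0 12 6 5 4 7 9 3 8) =[12, 1, 2, 8, 7, 4, 5, 9, 0, 3, 10, 11, 6]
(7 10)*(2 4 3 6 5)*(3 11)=(2 4 11 3 6 5)(7 10)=[0, 1, 4, 6, 11, 2, 5, 10, 8, 9, 7, 3]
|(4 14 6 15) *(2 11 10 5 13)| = |(2 11 10 5 13)(4 14 6 15)| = 20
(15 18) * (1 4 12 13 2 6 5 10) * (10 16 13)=(1 4 12 10)(2 6 5 16 13)(15 18)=[0, 4, 6, 3, 12, 16, 5, 7, 8, 9, 1, 11, 10, 2, 14, 18, 13, 17, 15]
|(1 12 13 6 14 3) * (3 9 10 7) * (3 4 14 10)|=10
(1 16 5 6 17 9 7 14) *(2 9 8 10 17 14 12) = [0, 16, 9, 3, 4, 6, 14, 12, 10, 7, 17, 11, 2, 13, 1, 15, 5, 8] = (1 16 5 6 14)(2 9 7 12)(8 10 17)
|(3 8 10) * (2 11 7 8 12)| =|(2 11 7 8 10 3 12)| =7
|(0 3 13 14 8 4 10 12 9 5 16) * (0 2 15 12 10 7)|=|(0 3 13 14 8 4 7)(2 15 12 9 5 16)|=42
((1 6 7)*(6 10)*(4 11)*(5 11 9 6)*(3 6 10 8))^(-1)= ((1 8 3 6 7)(4 9 10 5 11))^(-1)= (1 7 6 3 8)(4 11 5 10 9)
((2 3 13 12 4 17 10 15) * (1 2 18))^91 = ((1 2 3 13 12 4 17 10 15 18))^91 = (1 2 3 13 12 4 17 10 15 18)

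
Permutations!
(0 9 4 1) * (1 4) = (0 9 1) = [9, 0, 2, 3, 4, 5, 6, 7, 8, 1]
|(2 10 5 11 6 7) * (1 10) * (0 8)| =|(0 8)(1 10 5 11 6 7 2)| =14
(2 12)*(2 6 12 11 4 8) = (2 11 4 8)(6 12) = [0, 1, 11, 3, 8, 5, 12, 7, 2, 9, 10, 4, 6]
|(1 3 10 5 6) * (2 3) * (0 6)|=7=|(0 6 1 2 3 10 5)|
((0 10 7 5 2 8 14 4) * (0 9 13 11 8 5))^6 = ((0 10 7)(2 5)(4 9 13 11 8 14))^6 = (14)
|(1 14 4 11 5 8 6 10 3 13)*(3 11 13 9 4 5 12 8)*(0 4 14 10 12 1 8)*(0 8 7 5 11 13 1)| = 33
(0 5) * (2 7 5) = (0 2 7 5) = [2, 1, 7, 3, 4, 0, 6, 5]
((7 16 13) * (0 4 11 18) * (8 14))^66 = ((0 4 11 18)(7 16 13)(8 14))^66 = (0 11)(4 18)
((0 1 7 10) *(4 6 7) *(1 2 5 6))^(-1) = ((0 2 5 6 7 10)(1 4))^(-1) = (0 10 7 6 5 2)(1 4)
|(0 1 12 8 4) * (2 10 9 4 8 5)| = |(0 1 12 5 2 10 9 4)| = 8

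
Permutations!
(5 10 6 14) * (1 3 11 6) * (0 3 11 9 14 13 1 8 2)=(0 3 9 14 5 10 8 2)(1 11 6 13)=[3, 11, 0, 9, 4, 10, 13, 7, 2, 14, 8, 6, 12, 1, 5]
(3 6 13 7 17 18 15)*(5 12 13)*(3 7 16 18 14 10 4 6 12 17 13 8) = [0, 1, 2, 12, 6, 17, 5, 13, 3, 9, 4, 11, 8, 16, 10, 7, 18, 14, 15] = (3 12 8)(4 6 5 17 14 10)(7 13 16 18 15)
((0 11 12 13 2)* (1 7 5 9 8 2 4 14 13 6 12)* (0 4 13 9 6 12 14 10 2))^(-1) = ((0 11 1 7 5 6 14 9 8)(2 4 10))^(-1) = (0 8 9 14 6 5 7 1 11)(2 10 4)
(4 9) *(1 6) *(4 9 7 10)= (1 6)(4 7 10)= [0, 6, 2, 3, 7, 5, 1, 10, 8, 9, 4]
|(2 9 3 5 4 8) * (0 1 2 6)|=9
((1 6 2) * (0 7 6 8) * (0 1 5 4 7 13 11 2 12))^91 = ((0 13 11 2 5 4 7 6 12)(1 8))^91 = (0 13 11 2 5 4 7 6 12)(1 8)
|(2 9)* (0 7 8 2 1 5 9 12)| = 15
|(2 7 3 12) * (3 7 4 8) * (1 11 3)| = 7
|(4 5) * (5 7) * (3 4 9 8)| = 6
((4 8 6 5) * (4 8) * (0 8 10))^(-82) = (0 5 8 10 6) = ((0 8 6 5 10))^(-82)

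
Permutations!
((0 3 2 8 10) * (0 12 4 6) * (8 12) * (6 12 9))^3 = (0 9 3 6 2)(4 12)(8 10)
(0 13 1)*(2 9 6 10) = (0 13 1)(2 9 6 10) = [13, 0, 9, 3, 4, 5, 10, 7, 8, 6, 2, 11, 12, 1]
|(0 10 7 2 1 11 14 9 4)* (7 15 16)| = 11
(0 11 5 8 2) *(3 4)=(0 11 5 8 2)(3 4)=[11, 1, 0, 4, 3, 8, 6, 7, 2, 9, 10, 5]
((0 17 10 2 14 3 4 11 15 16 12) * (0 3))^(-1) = (0 14 2 10 17)(3 12 16 15 11 4)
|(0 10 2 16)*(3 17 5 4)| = 4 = |(0 10 2 16)(3 17 5 4)|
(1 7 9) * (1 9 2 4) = (9)(1 7 2 4) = [0, 7, 4, 3, 1, 5, 6, 2, 8, 9]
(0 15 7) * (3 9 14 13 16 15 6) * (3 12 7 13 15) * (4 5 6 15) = (0 15 13 16 3 9 14 4 5 6 12 7) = [15, 1, 2, 9, 5, 6, 12, 0, 8, 14, 10, 11, 7, 16, 4, 13, 3]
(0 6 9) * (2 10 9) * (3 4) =(0 6 2 10 9)(3 4) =[6, 1, 10, 4, 3, 5, 2, 7, 8, 0, 9]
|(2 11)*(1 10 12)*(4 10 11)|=|(1 11 2 4 10 12)|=6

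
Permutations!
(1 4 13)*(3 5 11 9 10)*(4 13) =(1 13)(3 5 11 9 10) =[0, 13, 2, 5, 4, 11, 6, 7, 8, 10, 3, 9, 12, 1]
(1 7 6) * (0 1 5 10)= (0 1 7 6 5 10)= [1, 7, 2, 3, 4, 10, 5, 6, 8, 9, 0]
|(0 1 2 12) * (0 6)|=5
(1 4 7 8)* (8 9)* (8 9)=(9)(1 4 7 8)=[0, 4, 2, 3, 7, 5, 6, 8, 1, 9]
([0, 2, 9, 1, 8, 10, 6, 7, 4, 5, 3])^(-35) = (1 2 9 5 10 3)(4 8)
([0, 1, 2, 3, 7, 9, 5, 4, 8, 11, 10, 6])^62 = (5 11)(6 9)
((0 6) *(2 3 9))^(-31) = (0 6)(2 9 3)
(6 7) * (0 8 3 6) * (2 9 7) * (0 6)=[8, 1, 9, 0, 4, 5, 2, 6, 3, 7]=(0 8 3)(2 9 7 6)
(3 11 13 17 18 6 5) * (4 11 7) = (3 7 4 11 13 17 18 6 5) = [0, 1, 2, 7, 11, 3, 5, 4, 8, 9, 10, 13, 12, 17, 14, 15, 16, 18, 6]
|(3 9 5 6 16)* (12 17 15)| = |(3 9 5 6 16)(12 17 15)| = 15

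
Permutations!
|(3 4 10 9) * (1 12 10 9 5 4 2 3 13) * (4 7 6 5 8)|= 42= |(1 12 10 8 4 9 13)(2 3)(5 7 6)|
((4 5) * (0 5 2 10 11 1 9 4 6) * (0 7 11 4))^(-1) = ((0 5 6 7 11 1 9)(2 10 4))^(-1) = (0 9 1 11 7 6 5)(2 4 10)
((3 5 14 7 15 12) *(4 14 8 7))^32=(3 8 15)(5 7 12)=((3 5 8 7 15 12)(4 14))^32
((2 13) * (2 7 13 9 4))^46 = (13)(2 9 4)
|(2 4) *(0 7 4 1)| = |(0 7 4 2 1)| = 5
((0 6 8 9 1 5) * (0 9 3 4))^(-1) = ((0 6 8 3 4)(1 5 9))^(-1) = (0 4 3 8 6)(1 9 5)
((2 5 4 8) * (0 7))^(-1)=(0 7)(2 8 4 5)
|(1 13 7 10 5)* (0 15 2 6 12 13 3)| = 11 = |(0 15 2 6 12 13 7 10 5 1 3)|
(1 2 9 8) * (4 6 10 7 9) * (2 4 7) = (1 4 6 10 2 7 9 8) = [0, 4, 7, 3, 6, 5, 10, 9, 1, 8, 2]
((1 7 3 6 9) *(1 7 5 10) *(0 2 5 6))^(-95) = ((0 2 5 10 1 6 9 7 3))^(-95) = (0 1 3 10 7 5 9 2 6)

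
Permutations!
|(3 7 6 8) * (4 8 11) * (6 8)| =3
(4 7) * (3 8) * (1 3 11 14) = (1 3 8 11 14)(4 7) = [0, 3, 2, 8, 7, 5, 6, 4, 11, 9, 10, 14, 12, 13, 1]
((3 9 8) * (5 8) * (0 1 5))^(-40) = (0 5 3)(1 8 9)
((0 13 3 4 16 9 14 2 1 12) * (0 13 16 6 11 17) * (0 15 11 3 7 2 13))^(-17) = ((0 16 9 14 13 7 2 1 12)(3 4 6)(11 17 15))^(-17) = (0 16 9 14 13 7 2 1 12)(3 4 6)(11 17 15)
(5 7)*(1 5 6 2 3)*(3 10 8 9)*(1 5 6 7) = (1 6 2 10 8 9 3 5) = [0, 6, 10, 5, 4, 1, 2, 7, 9, 3, 8]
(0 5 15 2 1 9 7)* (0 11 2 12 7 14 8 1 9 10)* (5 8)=[8, 10, 9, 3, 4, 15, 6, 11, 1, 14, 0, 2, 7, 13, 5, 12]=(0 8 1 10)(2 9 14 5 15 12 7 11)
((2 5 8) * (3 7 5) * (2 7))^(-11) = (2 3)(5 8 7)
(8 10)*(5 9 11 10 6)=(5 9 11 10 8 6)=[0, 1, 2, 3, 4, 9, 5, 7, 6, 11, 8, 10]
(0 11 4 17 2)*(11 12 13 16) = [12, 1, 0, 3, 17, 5, 6, 7, 8, 9, 10, 4, 13, 16, 14, 15, 11, 2] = (0 12 13 16 11 4 17 2)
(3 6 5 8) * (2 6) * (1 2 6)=(1 2)(3 6 5 8)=[0, 2, 1, 6, 4, 8, 5, 7, 3]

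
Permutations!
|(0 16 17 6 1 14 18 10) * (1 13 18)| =|(0 16 17 6 13 18 10)(1 14)| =14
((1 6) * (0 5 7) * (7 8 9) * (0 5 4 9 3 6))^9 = (9)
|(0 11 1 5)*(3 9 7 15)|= |(0 11 1 5)(3 9 7 15)|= 4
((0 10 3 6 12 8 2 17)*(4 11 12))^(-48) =((0 10 3 6 4 11 12 8 2 17))^(-48) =(0 3 4 12 2)(6 11 8 17 10)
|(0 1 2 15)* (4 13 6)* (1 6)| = |(0 6 4 13 1 2 15)| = 7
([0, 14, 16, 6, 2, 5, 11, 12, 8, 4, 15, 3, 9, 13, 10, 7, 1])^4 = [0, 7, 10, 6, 14, 5, 11, 2, 8, 1, 9, 3, 16, 13, 12, 4, 15]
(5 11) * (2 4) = [0, 1, 4, 3, 2, 11, 6, 7, 8, 9, 10, 5] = (2 4)(5 11)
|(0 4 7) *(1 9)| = |(0 4 7)(1 9)| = 6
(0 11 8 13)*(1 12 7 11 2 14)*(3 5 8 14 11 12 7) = (0 2 11 14 1 7 12 3 5 8 13) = [2, 7, 11, 5, 4, 8, 6, 12, 13, 9, 10, 14, 3, 0, 1]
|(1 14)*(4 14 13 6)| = 5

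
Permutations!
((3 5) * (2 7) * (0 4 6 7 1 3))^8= ((0 4 6 7 2 1 3 5))^8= (7)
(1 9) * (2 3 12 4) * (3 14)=(1 9)(2 14 3 12 4)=[0, 9, 14, 12, 2, 5, 6, 7, 8, 1, 10, 11, 4, 13, 3]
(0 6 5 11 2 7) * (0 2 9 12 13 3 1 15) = (0 6 5 11 9 12 13 3 1 15)(2 7) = [6, 15, 7, 1, 4, 11, 5, 2, 8, 12, 10, 9, 13, 3, 14, 0]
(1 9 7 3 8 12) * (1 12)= (12)(1 9 7 3 8)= [0, 9, 2, 8, 4, 5, 6, 3, 1, 7, 10, 11, 12]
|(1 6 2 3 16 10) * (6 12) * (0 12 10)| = |(0 12 6 2 3 16)(1 10)| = 6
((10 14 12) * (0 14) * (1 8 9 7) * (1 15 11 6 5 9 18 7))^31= (0 10 12 14)(1 15 9 7 5 18 6 8 11)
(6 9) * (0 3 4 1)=(0 3 4 1)(6 9)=[3, 0, 2, 4, 1, 5, 9, 7, 8, 6]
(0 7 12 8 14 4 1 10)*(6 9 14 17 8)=(0 7 12 6 9 14 4 1 10)(8 17)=[7, 10, 2, 3, 1, 5, 9, 12, 17, 14, 0, 11, 6, 13, 4, 15, 16, 8]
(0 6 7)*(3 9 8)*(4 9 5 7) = (0 6 4 9 8 3 5 7) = [6, 1, 2, 5, 9, 7, 4, 0, 3, 8]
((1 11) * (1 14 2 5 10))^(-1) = ((1 11 14 2 5 10))^(-1) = (1 10 5 2 14 11)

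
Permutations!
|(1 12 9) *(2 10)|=6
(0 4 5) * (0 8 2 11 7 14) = (0 4 5 8 2 11 7 14) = [4, 1, 11, 3, 5, 8, 6, 14, 2, 9, 10, 7, 12, 13, 0]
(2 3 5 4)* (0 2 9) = (0 2 3 5 4 9) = [2, 1, 3, 5, 9, 4, 6, 7, 8, 0]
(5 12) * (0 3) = [3, 1, 2, 0, 4, 12, 6, 7, 8, 9, 10, 11, 5] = (0 3)(5 12)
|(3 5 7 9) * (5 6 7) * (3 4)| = |(3 6 7 9 4)| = 5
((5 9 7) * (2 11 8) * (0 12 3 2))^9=(0 2)(3 8)(11 12)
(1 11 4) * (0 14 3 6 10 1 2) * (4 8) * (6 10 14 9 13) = (0 9 13 6 14 3 10 1 11 8 4 2) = [9, 11, 0, 10, 2, 5, 14, 7, 4, 13, 1, 8, 12, 6, 3]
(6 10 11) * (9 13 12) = (6 10 11)(9 13 12) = [0, 1, 2, 3, 4, 5, 10, 7, 8, 13, 11, 6, 9, 12]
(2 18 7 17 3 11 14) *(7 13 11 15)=[0, 1, 18, 15, 4, 5, 6, 17, 8, 9, 10, 14, 12, 11, 2, 7, 16, 3, 13]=(2 18 13 11 14)(3 15 7 17)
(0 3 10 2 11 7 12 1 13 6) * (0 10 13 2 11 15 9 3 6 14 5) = (0 6 10 11 7 12 1 2 15 9 3 13 14 5) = [6, 2, 15, 13, 4, 0, 10, 12, 8, 3, 11, 7, 1, 14, 5, 9]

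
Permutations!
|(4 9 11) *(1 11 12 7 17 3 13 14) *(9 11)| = 8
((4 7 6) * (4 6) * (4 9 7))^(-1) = (7 9)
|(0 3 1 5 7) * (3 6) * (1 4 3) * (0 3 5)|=|(0 6 1)(3 4 5 7)|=12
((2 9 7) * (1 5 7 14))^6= (14)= ((1 5 7 2 9 14))^6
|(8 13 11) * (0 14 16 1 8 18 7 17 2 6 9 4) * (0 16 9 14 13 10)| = |(0 13 11 18 7 17 2 6 14 9 4 16 1 8 10)| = 15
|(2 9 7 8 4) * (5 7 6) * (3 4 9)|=|(2 3 4)(5 7 8 9 6)|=15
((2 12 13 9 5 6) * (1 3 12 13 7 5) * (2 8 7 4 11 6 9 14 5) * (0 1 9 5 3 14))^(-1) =((0 1 14 3 12 4 11 6 8 7 2 13))^(-1) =(0 13 2 7 8 6 11 4 12 3 14 1)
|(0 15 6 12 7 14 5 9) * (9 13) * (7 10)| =10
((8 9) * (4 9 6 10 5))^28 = ((4 9 8 6 10 5))^28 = (4 10 8)(5 6 9)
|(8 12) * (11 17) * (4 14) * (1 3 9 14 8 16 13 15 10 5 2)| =26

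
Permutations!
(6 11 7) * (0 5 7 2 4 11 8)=(0 5 7 6 8)(2 4 11)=[5, 1, 4, 3, 11, 7, 8, 6, 0, 9, 10, 2]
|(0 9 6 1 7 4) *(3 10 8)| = |(0 9 6 1 7 4)(3 10 8)| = 6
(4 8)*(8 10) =(4 10 8) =[0, 1, 2, 3, 10, 5, 6, 7, 4, 9, 8]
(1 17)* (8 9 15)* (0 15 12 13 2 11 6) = [15, 17, 11, 3, 4, 5, 0, 7, 9, 12, 10, 6, 13, 2, 14, 8, 16, 1] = (0 15 8 9 12 13 2 11 6)(1 17)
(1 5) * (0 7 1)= (0 7 1 5)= [7, 5, 2, 3, 4, 0, 6, 1]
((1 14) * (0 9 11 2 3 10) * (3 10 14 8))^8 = (14)(0 2 9 10 11)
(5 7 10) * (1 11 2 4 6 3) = (1 11 2 4 6 3)(5 7 10) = [0, 11, 4, 1, 6, 7, 3, 10, 8, 9, 5, 2]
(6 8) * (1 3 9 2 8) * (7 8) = [0, 3, 7, 9, 4, 5, 1, 8, 6, 2] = (1 3 9 2 7 8 6)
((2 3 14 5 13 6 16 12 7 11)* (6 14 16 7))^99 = ((2 3 16 12 6 7 11)(5 13 14))^99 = (2 3 16 12 6 7 11)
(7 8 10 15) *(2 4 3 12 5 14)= (2 4 3 12 5 14)(7 8 10 15)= [0, 1, 4, 12, 3, 14, 6, 8, 10, 9, 15, 11, 5, 13, 2, 7]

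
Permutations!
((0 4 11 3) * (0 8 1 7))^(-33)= ((0 4 11 3 8 1 7))^(-33)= (0 11 8 7 4 3 1)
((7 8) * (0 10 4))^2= (0 4 10)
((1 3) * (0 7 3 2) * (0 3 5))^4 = (0 7 5)(1 2 3)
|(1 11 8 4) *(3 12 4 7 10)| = 8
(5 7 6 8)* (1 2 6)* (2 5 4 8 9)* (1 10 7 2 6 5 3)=(1 3)(2 5)(4 8)(6 9)(7 10)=[0, 3, 5, 1, 8, 2, 9, 10, 4, 6, 7]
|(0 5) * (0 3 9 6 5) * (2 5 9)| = 6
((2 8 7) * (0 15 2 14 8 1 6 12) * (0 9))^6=(0 9 12 6 1 2 15)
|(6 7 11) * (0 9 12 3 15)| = |(0 9 12 3 15)(6 7 11)| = 15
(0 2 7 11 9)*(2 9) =(0 9)(2 7 11) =[9, 1, 7, 3, 4, 5, 6, 11, 8, 0, 10, 2]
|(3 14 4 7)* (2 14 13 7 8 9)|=|(2 14 4 8 9)(3 13 7)|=15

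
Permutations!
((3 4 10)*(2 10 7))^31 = ((2 10 3 4 7))^31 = (2 10 3 4 7)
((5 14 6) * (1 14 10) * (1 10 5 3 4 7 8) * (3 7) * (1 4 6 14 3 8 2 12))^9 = (14)(1 7)(2 3)(4 8)(6 12)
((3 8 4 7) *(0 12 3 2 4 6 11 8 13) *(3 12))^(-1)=(0 13 3)(2 7 4)(6 8 11)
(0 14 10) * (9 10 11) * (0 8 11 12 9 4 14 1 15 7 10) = (0 1 15 7 10 8 11 4 14 12 9) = [1, 15, 2, 3, 14, 5, 6, 10, 11, 0, 8, 4, 9, 13, 12, 7]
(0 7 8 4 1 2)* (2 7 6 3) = (0 6 3 2)(1 7 8 4) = [6, 7, 0, 2, 1, 5, 3, 8, 4]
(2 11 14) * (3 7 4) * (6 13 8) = (2 11 14)(3 7 4)(6 13 8) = [0, 1, 11, 7, 3, 5, 13, 4, 6, 9, 10, 14, 12, 8, 2]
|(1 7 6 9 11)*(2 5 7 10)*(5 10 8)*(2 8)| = |(1 2 10 8 5 7 6 9 11)| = 9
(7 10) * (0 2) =(0 2)(7 10) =[2, 1, 0, 3, 4, 5, 6, 10, 8, 9, 7]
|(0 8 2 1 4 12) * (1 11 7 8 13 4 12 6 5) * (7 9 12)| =|(0 13 4 6 5 1 7 8 2 11 9 12)| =12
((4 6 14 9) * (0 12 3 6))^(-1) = (0 4 9 14 6 3 12)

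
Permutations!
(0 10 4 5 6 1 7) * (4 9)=(0 10 9 4 5 6 1 7)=[10, 7, 2, 3, 5, 6, 1, 0, 8, 4, 9]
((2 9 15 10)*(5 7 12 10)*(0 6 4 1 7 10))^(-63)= ((0 6 4 1 7 12)(2 9 15 5 10))^(-63)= (0 1)(2 15 10 9 5)(4 12)(6 7)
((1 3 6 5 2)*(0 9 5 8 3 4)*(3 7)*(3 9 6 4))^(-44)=(0 2 8 3 9)(1 7 4 5 6)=((0 6 8 7 9 5 2 1 3 4))^(-44)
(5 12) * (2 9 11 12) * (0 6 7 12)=(0 6 7 12 5 2 9 11)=[6, 1, 9, 3, 4, 2, 7, 12, 8, 11, 10, 0, 5]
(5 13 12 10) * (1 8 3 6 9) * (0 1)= (0 1 8 3 6 9)(5 13 12 10)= [1, 8, 2, 6, 4, 13, 9, 7, 3, 0, 5, 11, 10, 12]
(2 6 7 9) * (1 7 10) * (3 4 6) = (1 7 9 2 3 4 6 10) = [0, 7, 3, 4, 6, 5, 10, 9, 8, 2, 1]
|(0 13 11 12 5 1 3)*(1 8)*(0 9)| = 9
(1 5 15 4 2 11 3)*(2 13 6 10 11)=(1 5 15 4 13 6 10 11 3)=[0, 5, 2, 1, 13, 15, 10, 7, 8, 9, 11, 3, 12, 6, 14, 4]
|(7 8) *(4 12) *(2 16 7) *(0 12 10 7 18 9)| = 10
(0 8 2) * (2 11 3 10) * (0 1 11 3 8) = (1 11 8 3 10 2) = [0, 11, 1, 10, 4, 5, 6, 7, 3, 9, 2, 8]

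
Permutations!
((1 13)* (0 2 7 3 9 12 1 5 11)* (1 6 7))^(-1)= (0 11 5 13 1 2)(3 7 6 12 9)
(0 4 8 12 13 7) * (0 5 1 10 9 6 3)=[4, 10, 2, 0, 8, 1, 3, 5, 12, 6, 9, 11, 13, 7]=(0 4 8 12 13 7 5 1 10 9 6 3)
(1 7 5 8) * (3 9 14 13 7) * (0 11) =(0 11)(1 3 9 14 13 7 5 8) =[11, 3, 2, 9, 4, 8, 6, 5, 1, 14, 10, 0, 12, 7, 13]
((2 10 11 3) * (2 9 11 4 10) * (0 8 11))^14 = ((0 8 11 3 9)(4 10))^14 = (0 9 3 11 8)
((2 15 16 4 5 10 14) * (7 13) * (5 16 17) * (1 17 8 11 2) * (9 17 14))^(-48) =((1 14)(2 15 8 11)(4 16)(5 10 9 17)(7 13))^(-48) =(17)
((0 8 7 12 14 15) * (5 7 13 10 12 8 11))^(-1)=((0 11 5 7 8 13 10 12 14 15))^(-1)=(0 15 14 12 10 13 8 7 5 11)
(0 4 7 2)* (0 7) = (0 4)(2 7) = [4, 1, 7, 3, 0, 5, 6, 2]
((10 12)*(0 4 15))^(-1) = ((0 4 15)(10 12))^(-1) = (0 15 4)(10 12)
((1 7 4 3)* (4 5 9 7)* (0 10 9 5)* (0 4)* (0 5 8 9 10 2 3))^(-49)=((10)(0 2 3 1 5 8 9 7 4))^(-49)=(10)(0 8 2 9 3 7 1 4 5)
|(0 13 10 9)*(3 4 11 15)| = |(0 13 10 9)(3 4 11 15)| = 4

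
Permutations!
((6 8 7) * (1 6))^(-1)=((1 6 8 7))^(-1)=(1 7 8 6)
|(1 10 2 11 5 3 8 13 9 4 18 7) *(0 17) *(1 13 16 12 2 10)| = |(0 17)(2 11 5 3 8 16 12)(4 18 7 13 9)| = 70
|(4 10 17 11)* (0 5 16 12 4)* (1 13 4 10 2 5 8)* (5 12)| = 10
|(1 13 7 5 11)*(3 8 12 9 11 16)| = 10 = |(1 13 7 5 16 3 8 12 9 11)|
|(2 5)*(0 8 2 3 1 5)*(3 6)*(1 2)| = |(0 8 1 5 6 3 2)| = 7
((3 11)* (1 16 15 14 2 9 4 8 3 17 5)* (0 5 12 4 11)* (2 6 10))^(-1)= (0 3 8 4 12 17 11 9 2 10 6 14 15 16 1 5)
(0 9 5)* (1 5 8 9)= (0 1 5)(8 9)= [1, 5, 2, 3, 4, 0, 6, 7, 9, 8]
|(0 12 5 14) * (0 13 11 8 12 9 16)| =|(0 9 16)(5 14 13 11 8 12)| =6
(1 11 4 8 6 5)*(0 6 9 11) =(0 6 5 1)(4 8 9 11) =[6, 0, 2, 3, 8, 1, 5, 7, 9, 11, 10, 4]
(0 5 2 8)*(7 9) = (0 5 2 8)(7 9) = [5, 1, 8, 3, 4, 2, 6, 9, 0, 7]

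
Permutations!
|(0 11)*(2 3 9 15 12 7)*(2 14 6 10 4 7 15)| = 30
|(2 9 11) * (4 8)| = |(2 9 11)(4 8)| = 6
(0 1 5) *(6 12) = [1, 5, 2, 3, 4, 0, 12, 7, 8, 9, 10, 11, 6] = (0 1 5)(6 12)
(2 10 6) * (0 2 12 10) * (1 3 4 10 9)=[2, 3, 0, 4, 10, 5, 12, 7, 8, 1, 6, 11, 9]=(0 2)(1 3 4 10 6 12 9)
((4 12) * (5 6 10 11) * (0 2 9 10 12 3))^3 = (0 10 6 3 9 5 4 2 11 12)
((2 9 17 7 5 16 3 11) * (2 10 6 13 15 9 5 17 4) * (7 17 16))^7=(17)(2 6 7 15 3 4 10 5 13 16 9 11)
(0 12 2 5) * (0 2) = [12, 1, 5, 3, 4, 2, 6, 7, 8, 9, 10, 11, 0] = (0 12)(2 5)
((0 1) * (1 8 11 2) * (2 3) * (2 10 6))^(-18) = (0 2 10 11)(1 6 3 8)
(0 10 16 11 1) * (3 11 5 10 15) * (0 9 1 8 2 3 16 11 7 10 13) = (0 15 16 5 13)(1 9)(2 3 7 10 11 8) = [15, 9, 3, 7, 4, 13, 6, 10, 2, 1, 11, 8, 12, 0, 14, 16, 5]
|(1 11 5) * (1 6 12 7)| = 6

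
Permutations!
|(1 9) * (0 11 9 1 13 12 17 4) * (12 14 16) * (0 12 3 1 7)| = |(0 11 9 13 14 16 3 1 7)(4 12 17)| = 9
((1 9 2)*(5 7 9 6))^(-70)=((1 6 5 7 9 2))^(-70)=(1 5 9)(2 6 7)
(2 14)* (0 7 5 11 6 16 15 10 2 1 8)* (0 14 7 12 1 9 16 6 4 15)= (0 12 1 8 14 9 16)(2 7 5 11 4 15 10)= [12, 8, 7, 3, 15, 11, 6, 5, 14, 16, 2, 4, 1, 13, 9, 10, 0]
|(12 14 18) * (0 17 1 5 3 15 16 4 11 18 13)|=|(0 17 1 5 3 15 16 4 11 18 12 14 13)|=13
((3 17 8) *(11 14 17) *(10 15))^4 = ((3 11 14 17 8)(10 15))^4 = (3 8 17 14 11)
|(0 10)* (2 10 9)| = |(0 9 2 10)| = 4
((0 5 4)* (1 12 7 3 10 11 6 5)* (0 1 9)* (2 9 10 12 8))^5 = (0 4)(1 10)(2 6)(3 7 12)(5 9)(8 11)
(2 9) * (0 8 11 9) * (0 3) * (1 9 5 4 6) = (0 8 11 5 4 6 1 9 2 3) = [8, 9, 3, 0, 6, 4, 1, 7, 11, 2, 10, 5]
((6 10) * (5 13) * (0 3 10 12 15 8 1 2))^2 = (0 10 12 8 2 3 6 15 1)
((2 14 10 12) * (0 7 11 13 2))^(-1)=((0 7 11 13 2 14 10 12))^(-1)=(0 12 10 14 2 13 11 7)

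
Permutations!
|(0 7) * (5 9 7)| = |(0 5 9 7)| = 4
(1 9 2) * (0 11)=(0 11)(1 9 2)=[11, 9, 1, 3, 4, 5, 6, 7, 8, 2, 10, 0]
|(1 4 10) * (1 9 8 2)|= |(1 4 10 9 8 2)|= 6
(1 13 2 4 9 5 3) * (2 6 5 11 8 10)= (1 13 6 5 3)(2 4 9 11 8 10)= [0, 13, 4, 1, 9, 3, 5, 7, 10, 11, 2, 8, 12, 6]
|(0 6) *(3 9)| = |(0 6)(3 9)| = 2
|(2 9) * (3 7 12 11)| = |(2 9)(3 7 12 11)| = 4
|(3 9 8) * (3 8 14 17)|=4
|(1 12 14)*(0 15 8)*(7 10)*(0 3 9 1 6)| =18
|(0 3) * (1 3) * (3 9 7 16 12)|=|(0 1 9 7 16 12 3)|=7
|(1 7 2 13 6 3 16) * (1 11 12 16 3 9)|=|(1 7 2 13 6 9)(11 12 16)|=6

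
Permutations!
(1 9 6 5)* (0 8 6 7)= (0 8 6 5 1 9 7)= [8, 9, 2, 3, 4, 1, 5, 0, 6, 7]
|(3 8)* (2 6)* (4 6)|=6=|(2 4 6)(3 8)|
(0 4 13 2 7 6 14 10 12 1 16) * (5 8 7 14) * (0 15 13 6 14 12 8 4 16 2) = (0 16 15 13)(1 2 12)(4 6 5)(7 14 10 8) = [16, 2, 12, 3, 6, 4, 5, 14, 7, 9, 8, 11, 1, 0, 10, 13, 15]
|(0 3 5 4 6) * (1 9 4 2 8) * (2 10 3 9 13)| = 12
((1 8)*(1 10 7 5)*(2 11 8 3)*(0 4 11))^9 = ((0 4 11 8 10 7 5 1 3 2))^9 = (0 2 3 1 5 7 10 8 11 4)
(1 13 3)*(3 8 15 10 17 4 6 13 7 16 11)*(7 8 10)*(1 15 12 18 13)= [0, 8, 2, 15, 6, 5, 1, 16, 12, 9, 17, 3, 18, 10, 14, 7, 11, 4, 13]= (1 8 12 18 13 10 17 4 6)(3 15 7 16 11)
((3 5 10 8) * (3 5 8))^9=((3 8 5 10))^9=(3 8 5 10)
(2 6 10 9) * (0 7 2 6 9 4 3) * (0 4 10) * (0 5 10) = [7, 1, 9, 4, 3, 10, 5, 2, 8, 6, 0] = (0 7 2 9 6 5 10)(3 4)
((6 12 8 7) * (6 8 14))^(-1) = (6 14 12)(7 8) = ((6 12 14)(7 8))^(-1)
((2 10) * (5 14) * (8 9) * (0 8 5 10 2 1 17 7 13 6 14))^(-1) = ((0 8 9 5)(1 17 7 13 6 14 10))^(-1) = (0 5 9 8)(1 10 14 6 13 7 17)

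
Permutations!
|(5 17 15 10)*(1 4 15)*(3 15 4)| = |(1 3 15 10 5 17)| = 6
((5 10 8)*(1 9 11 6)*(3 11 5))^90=(1 5 8 11)(3 6 9 10)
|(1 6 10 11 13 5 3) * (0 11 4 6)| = |(0 11 13 5 3 1)(4 6 10)| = 6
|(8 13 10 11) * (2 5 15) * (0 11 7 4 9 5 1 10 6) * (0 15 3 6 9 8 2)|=14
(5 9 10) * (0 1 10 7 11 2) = (0 1 10 5 9 7 11 2) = [1, 10, 0, 3, 4, 9, 6, 11, 8, 7, 5, 2]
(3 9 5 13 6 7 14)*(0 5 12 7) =(0 5 13 6)(3 9 12 7 14) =[5, 1, 2, 9, 4, 13, 0, 14, 8, 12, 10, 11, 7, 6, 3]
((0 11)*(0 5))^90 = (11)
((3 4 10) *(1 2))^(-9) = ((1 2)(3 4 10))^(-9) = (10)(1 2)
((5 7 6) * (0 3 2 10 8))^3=(0 10 3 8 2)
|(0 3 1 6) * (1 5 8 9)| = |(0 3 5 8 9 1 6)| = 7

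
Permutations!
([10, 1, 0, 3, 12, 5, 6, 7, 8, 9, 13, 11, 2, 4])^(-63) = [4, 1, 13, 3, 0, 5, 6, 7, 8, 9, 12, 11, 10, 2]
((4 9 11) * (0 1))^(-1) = ((0 1)(4 9 11))^(-1) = (0 1)(4 11 9)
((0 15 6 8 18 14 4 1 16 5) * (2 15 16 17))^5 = (0 5 16)(1 8 17 18 2 14 15 4 6)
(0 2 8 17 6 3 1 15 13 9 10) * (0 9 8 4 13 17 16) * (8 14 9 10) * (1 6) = (0 2 4 13 14 9 8 16)(1 15 17)(3 6) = [2, 15, 4, 6, 13, 5, 3, 7, 16, 8, 10, 11, 12, 14, 9, 17, 0, 1]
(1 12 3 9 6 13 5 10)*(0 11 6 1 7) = (0 11 6 13 5 10 7)(1 12 3 9) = [11, 12, 2, 9, 4, 10, 13, 0, 8, 1, 7, 6, 3, 5]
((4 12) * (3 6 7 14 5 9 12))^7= (3 4 12 9 5 14 7 6)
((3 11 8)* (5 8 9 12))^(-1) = ((3 11 9 12 5 8))^(-1) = (3 8 5 12 9 11)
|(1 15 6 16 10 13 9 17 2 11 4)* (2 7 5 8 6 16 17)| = 45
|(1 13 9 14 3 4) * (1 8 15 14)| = 15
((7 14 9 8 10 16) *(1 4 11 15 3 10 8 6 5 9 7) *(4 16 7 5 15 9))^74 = ((1 16)(3 10 7 14 5 4 11 9 6 15))^74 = (16)(3 5 6 7 11)(4 15 14 9 10)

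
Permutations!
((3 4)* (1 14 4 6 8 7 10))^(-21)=((1 14 4 3 6 8 7 10))^(-21)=(1 3 7 14 6 10 4 8)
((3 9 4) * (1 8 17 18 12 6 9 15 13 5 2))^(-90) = ((1 8 17 18 12 6 9 4 3 15 13 5 2))^(-90) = (1 8 17 18 12 6 9 4 3 15 13 5 2)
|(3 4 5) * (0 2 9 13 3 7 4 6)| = 6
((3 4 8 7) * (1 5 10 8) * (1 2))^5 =((1 5 10 8 7 3 4 2))^5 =(1 3 10 2 7 5 4 8)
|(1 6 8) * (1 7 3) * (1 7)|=|(1 6 8)(3 7)|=6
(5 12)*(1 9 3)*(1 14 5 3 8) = (1 9 8)(3 14 5 12) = [0, 9, 2, 14, 4, 12, 6, 7, 1, 8, 10, 11, 3, 13, 5]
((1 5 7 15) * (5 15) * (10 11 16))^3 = (16)(1 15)(5 7)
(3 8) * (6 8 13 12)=[0, 1, 2, 13, 4, 5, 8, 7, 3, 9, 10, 11, 6, 12]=(3 13 12 6 8)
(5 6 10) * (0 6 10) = [6, 1, 2, 3, 4, 10, 0, 7, 8, 9, 5] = (0 6)(5 10)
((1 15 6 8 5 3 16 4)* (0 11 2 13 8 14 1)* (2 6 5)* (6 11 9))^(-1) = ((0 9 6 14 1 15 5 3 16 4)(2 13 8))^(-1) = (0 4 16 3 5 15 1 14 6 9)(2 8 13)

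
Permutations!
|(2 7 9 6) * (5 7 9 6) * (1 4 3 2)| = |(1 4 3 2 9 5 7 6)| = 8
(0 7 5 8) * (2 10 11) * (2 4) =(0 7 5 8)(2 10 11 4) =[7, 1, 10, 3, 2, 8, 6, 5, 0, 9, 11, 4]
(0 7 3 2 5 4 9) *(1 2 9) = (0 7 3 9)(1 2 5 4) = [7, 2, 5, 9, 1, 4, 6, 3, 8, 0]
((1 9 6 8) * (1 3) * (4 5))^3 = (1 8 9 3 6)(4 5)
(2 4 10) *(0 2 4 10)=[2, 1, 10, 3, 0, 5, 6, 7, 8, 9, 4]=(0 2 10 4)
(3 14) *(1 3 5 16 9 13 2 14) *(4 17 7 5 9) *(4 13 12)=(1 3)(2 14 9 12 4 17 7 5 16 13)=[0, 3, 14, 1, 17, 16, 6, 5, 8, 12, 10, 11, 4, 2, 9, 15, 13, 7]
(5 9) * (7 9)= [0, 1, 2, 3, 4, 7, 6, 9, 8, 5]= (5 7 9)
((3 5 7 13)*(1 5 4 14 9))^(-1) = ((1 5 7 13 3 4 14 9))^(-1) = (1 9 14 4 3 13 7 5)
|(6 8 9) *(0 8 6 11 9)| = 2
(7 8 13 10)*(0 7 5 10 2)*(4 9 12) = (0 7 8 13 2)(4 9 12)(5 10) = [7, 1, 0, 3, 9, 10, 6, 8, 13, 12, 5, 11, 4, 2]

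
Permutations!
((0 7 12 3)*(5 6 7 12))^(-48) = ((0 12 3)(5 6 7))^(-48) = (12)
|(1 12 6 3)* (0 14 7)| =12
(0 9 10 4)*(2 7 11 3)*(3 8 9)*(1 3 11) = [11, 3, 7, 2, 0, 5, 6, 1, 9, 10, 4, 8] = (0 11 8 9 10 4)(1 3 2 7)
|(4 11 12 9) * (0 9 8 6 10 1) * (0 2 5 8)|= |(0 9 4 11 12)(1 2 5 8 6 10)|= 30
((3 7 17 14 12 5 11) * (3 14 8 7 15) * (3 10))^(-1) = (3 10 15)(5 12 14 11)(7 8 17)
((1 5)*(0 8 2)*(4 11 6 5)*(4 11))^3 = ((0 8 2)(1 11 6 5))^3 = (1 5 6 11)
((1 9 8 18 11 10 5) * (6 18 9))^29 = (1 5 10 11 18 6)(8 9)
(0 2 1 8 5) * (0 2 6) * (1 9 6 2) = (0 2 9 6)(1 8 5) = [2, 8, 9, 3, 4, 1, 0, 7, 5, 6]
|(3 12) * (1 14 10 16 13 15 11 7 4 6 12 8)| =|(1 14 10 16 13 15 11 7 4 6 12 3 8)| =13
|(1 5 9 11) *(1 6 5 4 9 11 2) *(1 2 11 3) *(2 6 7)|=|(1 4 9 11 7 2 6 5 3)|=9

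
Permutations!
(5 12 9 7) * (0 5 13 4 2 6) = (0 5 12 9 7 13 4 2 6) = [5, 1, 6, 3, 2, 12, 0, 13, 8, 7, 10, 11, 9, 4]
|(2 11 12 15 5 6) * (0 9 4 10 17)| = 30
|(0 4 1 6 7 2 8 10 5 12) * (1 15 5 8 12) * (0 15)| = 14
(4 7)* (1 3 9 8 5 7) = [0, 3, 2, 9, 1, 7, 6, 4, 5, 8] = (1 3 9 8 5 7 4)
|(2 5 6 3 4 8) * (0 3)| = |(0 3 4 8 2 5 6)| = 7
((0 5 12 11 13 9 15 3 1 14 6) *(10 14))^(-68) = ((0 5 12 11 13 9 15 3 1 10 14 6))^(-68) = (0 13 1)(3 6 11)(5 9 10)(12 15 14)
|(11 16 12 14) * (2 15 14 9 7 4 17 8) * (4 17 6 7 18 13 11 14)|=42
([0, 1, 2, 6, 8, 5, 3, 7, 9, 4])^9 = (9)(3 6)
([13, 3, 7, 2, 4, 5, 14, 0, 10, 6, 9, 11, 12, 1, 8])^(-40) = (14)(0 1 2)(3 7 13)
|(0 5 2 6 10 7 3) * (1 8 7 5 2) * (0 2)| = 8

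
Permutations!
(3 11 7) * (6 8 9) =(3 11 7)(6 8 9) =[0, 1, 2, 11, 4, 5, 8, 3, 9, 6, 10, 7]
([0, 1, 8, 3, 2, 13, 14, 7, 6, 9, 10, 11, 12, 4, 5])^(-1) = (2 4 13 5 14 6 8)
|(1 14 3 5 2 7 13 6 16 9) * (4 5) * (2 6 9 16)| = 10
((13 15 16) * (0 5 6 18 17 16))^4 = (0 17)(5 16)(6 13)(15 18)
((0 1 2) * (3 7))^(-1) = (0 2 1)(3 7)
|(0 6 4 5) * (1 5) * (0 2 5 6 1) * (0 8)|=10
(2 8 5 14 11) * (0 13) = (0 13)(2 8 5 14 11) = [13, 1, 8, 3, 4, 14, 6, 7, 5, 9, 10, 2, 12, 0, 11]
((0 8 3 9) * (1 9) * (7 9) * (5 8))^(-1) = (0 9 7 1 3 8 5)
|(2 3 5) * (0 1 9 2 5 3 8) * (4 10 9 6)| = 8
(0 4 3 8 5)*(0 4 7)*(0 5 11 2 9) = (0 7 5 4 3 8 11 2 9) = [7, 1, 9, 8, 3, 4, 6, 5, 11, 0, 10, 2]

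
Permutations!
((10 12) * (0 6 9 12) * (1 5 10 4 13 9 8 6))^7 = (0 10 5 1)(4 12 9 13)(6 8)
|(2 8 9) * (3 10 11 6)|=|(2 8 9)(3 10 11 6)|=12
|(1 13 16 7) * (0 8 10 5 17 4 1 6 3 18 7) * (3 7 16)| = 22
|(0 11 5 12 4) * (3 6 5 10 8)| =|(0 11 10 8 3 6 5 12 4)| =9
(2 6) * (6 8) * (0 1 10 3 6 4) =[1, 10, 8, 6, 0, 5, 2, 7, 4, 9, 3] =(0 1 10 3 6 2 8 4)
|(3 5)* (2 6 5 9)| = 5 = |(2 6 5 3 9)|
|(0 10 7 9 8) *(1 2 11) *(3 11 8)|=9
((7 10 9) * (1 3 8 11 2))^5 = (11)(7 9 10)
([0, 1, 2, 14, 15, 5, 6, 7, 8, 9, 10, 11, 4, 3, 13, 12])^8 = (3 13 14)(4 12 15)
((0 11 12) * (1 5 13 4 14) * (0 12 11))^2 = (1 13 14 5 4)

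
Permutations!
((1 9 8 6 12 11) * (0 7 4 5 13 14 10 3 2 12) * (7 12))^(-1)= ((0 12 11 1 9 8 6)(2 7 4 5 13 14 10 3))^(-1)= (0 6 8 9 1 11 12)(2 3 10 14 13 5 4 7)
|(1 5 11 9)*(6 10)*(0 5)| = 10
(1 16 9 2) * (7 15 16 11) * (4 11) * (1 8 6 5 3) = (1 4 11 7 15 16 9 2 8 6 5 3) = [0, 4, 8, 1, 11, 3, 5, 15, 6, 2, 10, 7, 12, 13, 14, 16, 9]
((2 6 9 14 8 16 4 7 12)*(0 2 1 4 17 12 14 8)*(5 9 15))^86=(0 6 5 8 17 1 7)(2 15 9 16 12 4 14)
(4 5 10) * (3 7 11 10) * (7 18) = (3 18 7 11 10 4 5) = [0, 1, 2, 18, 5, 3, 6, 11, 8, 9, 4, 10, 12, 13, 14, 15, 16, 17, 7]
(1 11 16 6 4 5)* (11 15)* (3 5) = (1 15 11 16 6 4 3 5) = [0, 15, 2, 5, 3, 1, 4, 7, 8, 9, 10, 16, 12, 13, 14, 11, 6]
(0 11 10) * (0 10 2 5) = (0 11 2 5) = [11, 1, 5, 3, 4, 0, 6, 7, 8, 9, 10, 2]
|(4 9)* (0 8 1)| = 6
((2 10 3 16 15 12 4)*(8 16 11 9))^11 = ((2 10 3 11 9 8 16 15 12 4))^11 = (2 10 3 11 9 8 16 15 12 4)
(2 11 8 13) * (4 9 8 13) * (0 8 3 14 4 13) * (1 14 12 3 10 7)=(0 8 13 2 11)(1 14 4 9 10 7)(3 12)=[8, 14, 11, 12, 9, 5, 6, 1, 13, 10, 7, 0, 3, 2, 4]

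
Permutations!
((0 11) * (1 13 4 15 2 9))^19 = (0 11)(1 13 4 15 2 9)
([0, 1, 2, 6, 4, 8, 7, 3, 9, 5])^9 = [0, 1, 2, 3, 4, 5, 6, 7, 8, 9]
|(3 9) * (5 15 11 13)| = |(3 9)(5 15 11 13)| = 4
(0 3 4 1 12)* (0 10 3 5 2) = (0 5 2)(1 12 10 3 4) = [5, 12, 0, 4, 1, 2, 6, 7, 8, 9, 3, 11, 10]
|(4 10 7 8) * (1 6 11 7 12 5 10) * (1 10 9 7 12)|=10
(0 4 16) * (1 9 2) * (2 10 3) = (0 4 16)(1 9 10 3 2) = [4, 9, 1, 2, 16, 5, 6, 7, 8, 10, 3, 11, 12, 13, 14, 15, 0]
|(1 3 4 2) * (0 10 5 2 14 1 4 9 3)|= 14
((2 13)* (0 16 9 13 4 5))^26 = ((0 16 9 13 2 4 5))^26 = (0 4 13 16 5 2 9)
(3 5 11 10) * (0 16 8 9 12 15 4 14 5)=(0 16 8 9 12 15 4 14 5 11 10 3)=[16, 1, 2, 0, 14, 11, 6, 7, 9, 12, 3, 10, 15, 13, 5, 4, 8]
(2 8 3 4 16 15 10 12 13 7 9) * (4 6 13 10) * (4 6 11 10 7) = [0, 1, 8, 11, 16, 5, 13, 9, 3, 2, 12, 10, 7, 4, 14, 6, 15] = (2 8 3 11 10 12 7 9)(4 16 15 6 13)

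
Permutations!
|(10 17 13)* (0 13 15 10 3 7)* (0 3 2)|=6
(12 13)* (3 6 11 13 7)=(3 6 11 13 12 7)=[0, 1, 2, 6, 4, 5, 11, 3, 8, 9, 10, 13, 7, 12]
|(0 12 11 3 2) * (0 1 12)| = 5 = |(1 12 11 3 2)|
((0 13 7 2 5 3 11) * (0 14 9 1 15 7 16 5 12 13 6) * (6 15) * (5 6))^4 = ((0 15 7 2 12 13 16 6)(1 5 3 11 14 9))^4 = (0 12)(1 14 3)(2 6)(5 9 11)(7 16)(13 15)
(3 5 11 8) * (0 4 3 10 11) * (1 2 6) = (0 4 3 5)(1 2 6)(8 10 11) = [4, 2, 6, 5, 3, 0, 1, 7, 10, 9, 11, 8]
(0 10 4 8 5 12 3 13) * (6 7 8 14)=(0 10 4 14 6 7 8 5 12 3 13)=[10, 1, 2, 13, 14, 12, 7, 8, 5, 9, 4, 11, 3, 0, 6]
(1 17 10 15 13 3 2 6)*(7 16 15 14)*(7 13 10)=(1 17 7 16 15 10 14 13 3 2 6)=[0, 17, 6, 2, 4, 5, 1, 16, 8, 9, 14, 11, 12, 3, 13, 10, 15, 7]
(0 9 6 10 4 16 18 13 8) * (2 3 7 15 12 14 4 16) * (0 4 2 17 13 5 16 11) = (0 9 6 10 11)(2 3 7 15 12 14)(4 17 13 8)(5 16 18) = [9, 1, 3, 7, 17, 16, 10, 15, 4, 6, 11, 0, 14, 8, 2, 12, 18, 13, 5]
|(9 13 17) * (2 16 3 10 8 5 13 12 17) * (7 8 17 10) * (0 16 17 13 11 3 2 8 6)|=14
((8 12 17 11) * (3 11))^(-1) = (3 17 12 8 11)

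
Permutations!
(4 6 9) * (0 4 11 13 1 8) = [4, 8, 2, 3, 6, 5, 9, 7, 0, 11, 10, 13, 12, 1] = (0 4 6 9 11 13 1 8)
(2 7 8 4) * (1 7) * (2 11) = (1 7 8 4 11 2) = [0, 7, 1, 3, 11, 5, 6, 8, 4, 9, 10, 2]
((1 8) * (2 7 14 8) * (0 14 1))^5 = ((0 14 8)(1 2 7))^5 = (0 8 14)(1 7 2)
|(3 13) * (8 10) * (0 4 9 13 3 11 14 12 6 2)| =18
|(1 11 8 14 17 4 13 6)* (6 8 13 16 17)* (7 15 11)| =24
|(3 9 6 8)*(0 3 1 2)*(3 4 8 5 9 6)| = 20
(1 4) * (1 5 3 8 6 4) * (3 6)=(3 8)(4 5 6)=[0, 1, 2, 8, 5, 6, 4, 7, 3]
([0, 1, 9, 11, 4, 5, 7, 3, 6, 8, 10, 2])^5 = (2 3 6 9 11 7 8)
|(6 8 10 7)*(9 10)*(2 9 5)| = 7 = |(2 9 10 7 6 8 5)|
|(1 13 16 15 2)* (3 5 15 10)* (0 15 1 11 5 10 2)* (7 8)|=6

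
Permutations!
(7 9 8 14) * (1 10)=[0, 10, 2, 3, 4, 5, 6, 9, 14, 8, 1, 11, 12, 13, 7]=(1 10)(7 9 8 14)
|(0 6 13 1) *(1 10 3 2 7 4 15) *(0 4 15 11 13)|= 18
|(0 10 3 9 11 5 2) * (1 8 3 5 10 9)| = |(0 9 11 10 5 2)(1 8 3)| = 6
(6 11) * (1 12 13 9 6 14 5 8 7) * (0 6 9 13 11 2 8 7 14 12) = (0 6 2 8 14 5 7 1)(11 12) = [6, 0, 8, 3, 4, 7, 2, 1, 14, 9, 10, 12, 11, 13, 5]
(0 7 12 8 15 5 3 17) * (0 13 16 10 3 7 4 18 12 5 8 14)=(0 4 18 12 14)(3 17 13 16 10)(5 7)(8 15)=[4, 1, 2, 17, 18, 7, 6, 5, 15, 9, 3, 11, 14, 16, 0, 8, 10, 13, 12]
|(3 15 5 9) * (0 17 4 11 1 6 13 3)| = 11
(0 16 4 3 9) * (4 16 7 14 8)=[7, 1, 2, 9, 3, 5, 6, 14, 4, 0, 10, 11, 12, 13, 8, 15, 16]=(16)(0 7 14 8 4 3 9)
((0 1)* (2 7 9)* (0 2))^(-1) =(0 9 7 2 1)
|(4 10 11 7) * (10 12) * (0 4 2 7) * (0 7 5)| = |(0 4 12 10 11 7 2 5)| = 8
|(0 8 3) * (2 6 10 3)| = |(0 8 2 6 10 3)| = 6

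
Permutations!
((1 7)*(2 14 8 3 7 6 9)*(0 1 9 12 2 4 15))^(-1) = (0 15 4 9 7 3 8 14 2 12 6 1)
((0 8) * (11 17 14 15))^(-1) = (0 8)(11 15 14 17)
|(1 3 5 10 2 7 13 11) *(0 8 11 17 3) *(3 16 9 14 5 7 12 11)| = |(0 8 3 7 13 17 16 9 14 5 10 2 12 11 1)| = 15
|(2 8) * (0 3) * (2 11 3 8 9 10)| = |(0 8 11 3)(2 9 10)| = 12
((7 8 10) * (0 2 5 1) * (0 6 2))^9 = (10)(1 6 2 5)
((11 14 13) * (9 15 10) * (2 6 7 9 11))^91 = ((2 6 7 9 15 10 11 14 13))^91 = (2 6 7 9 15 10 11 14 13)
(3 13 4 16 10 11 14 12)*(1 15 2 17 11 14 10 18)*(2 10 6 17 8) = (1 15 10 14 12 3 13 4 16 18)(2 8)(6 17 11) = [0, 15, 8, 13, 16, 5, 17, 7, 2, 9, 14, 6, 3, 4, 12, 10, 18, 11, 1]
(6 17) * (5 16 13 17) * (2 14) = [0, 1, 14, 3, 4, 16, 5, 7, 8, 9, 10, 11, 12, 17, 2, 15, 13, 6] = (2 14)(5 16 13 17 6)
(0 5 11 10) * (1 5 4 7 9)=(0 4 7 9 1 5 11 10)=[4, 5, 2, 3, 7, 11, 6, 9, 8, 1, 0, 10]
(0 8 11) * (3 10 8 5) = [5, 1, 2, 10, 4, 3, 6, 7, 11, 9, 8, 0] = (0 5 3 10 8 11)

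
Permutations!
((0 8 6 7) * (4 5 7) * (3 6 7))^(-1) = (0 7 8)(3 5 4 6)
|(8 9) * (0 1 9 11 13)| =6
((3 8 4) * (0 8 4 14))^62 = ((0 8 14)(3 4))^62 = (0 14 8)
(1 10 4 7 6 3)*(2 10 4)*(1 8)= [0, 4, 10, 8, 7, 5, 3, 6, 1, 9, 2]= (1 4 7 6 3 8)(2 10)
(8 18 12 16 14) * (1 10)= (1 10)(8 18 12 16 14)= [0, 10, 2, 3, 4, 5, 6, 7, 18, 9, 1, 11, 16, 13, 8, 15, 14, 17, 12]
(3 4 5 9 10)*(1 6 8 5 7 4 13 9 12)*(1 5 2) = (1 6 8 2)(3 13 9 10)(4 7)(5 12) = [0, 6, 1, 13, 7, 12, 8, 4, 2, 10, 3, 11, 5, 9]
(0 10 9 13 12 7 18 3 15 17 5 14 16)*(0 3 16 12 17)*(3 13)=(0 10 9 3 15)(5 14 12 7 18 16 13 17)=[10, 1, 2, 15, 4, 14, 6, 18, 8, 3, 9, 11, 7, 17, 12, 0, 13, 5, 16]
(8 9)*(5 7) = (5 7)(8 9) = [0, 1, 2, 3, 4, 7, 6, 5, 9, 8]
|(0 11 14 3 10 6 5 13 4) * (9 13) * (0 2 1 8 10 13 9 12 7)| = |(0 11 14 3 13 4 2 1 8 10 6 5 12 7)| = 14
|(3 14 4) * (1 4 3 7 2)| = |(1 4 7 2)(3 14)| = 4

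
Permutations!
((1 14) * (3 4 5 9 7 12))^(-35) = ((1 14)(3 4 5 9 7 12))^(-35) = (1 14)(3 4 5 9 7 12)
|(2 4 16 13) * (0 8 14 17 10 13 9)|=10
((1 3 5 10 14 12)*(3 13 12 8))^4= (1 13 12)(3 8 14 10 5)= ((1 13 12)(3 5 10 14 8))^4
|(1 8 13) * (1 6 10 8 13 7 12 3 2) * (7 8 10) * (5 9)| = 14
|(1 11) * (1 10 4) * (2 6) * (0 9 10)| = 6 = |(0 9 10 4 1 11)(2 6)|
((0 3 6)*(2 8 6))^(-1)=(0 6 8 2 3)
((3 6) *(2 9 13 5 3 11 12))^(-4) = ((2 9 13 5 3 6 11 12))^(-4) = (2 3)(5 12)(6 9)(11 13)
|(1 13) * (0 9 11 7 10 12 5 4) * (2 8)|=8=|(0 9 11 7 10 12 5 4)(1 13)(2 8)|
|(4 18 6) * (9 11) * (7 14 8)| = 6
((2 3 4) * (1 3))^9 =((1 3 4 2))^9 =(1 3 4 2)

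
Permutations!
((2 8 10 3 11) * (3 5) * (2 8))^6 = ((3 11 8 10 5))^6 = (3 11 8 10 5)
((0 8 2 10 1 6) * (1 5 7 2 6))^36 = (10)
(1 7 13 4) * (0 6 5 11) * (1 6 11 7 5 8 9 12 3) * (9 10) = (0 11)(1 5 7 13 4 6 8 10 9 12 3) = [11, 5, 2, 1, 6, 7, 8, 13, 10, 12, 9, 0, 3, 4]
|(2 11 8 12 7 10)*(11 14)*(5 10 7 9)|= 8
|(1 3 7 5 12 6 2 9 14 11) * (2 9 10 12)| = 11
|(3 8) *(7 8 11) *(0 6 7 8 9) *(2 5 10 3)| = 12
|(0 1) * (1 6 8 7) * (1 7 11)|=|(0 6 8 11 1)|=5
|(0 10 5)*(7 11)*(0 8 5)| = |(0 10)(5 8)(7 11)| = 2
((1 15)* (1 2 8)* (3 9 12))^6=(1 2)(8 15)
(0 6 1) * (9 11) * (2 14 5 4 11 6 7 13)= [7, 0, 14, 3, 11, 4, 1, 13, 8, 6, 10, 9, 12, 2, 5]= (0 7 13 2 14 5 4 11 9 6 1)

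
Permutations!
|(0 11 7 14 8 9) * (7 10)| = 7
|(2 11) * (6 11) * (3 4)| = 6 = |(2 6 11)(3 4)|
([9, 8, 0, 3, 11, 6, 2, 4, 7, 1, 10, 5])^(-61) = [2, 9, 6, 3, 7, 11, 5, 8, 1, 0, 10, 4]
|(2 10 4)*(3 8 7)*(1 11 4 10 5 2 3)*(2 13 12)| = 12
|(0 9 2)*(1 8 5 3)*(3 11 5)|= 6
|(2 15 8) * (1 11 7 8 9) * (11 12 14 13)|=|(1 12 14 13 11 7 8 2 15 9)|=10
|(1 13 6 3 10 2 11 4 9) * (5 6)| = |(1 13 5 6 3 10 2 11 4 9)| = 10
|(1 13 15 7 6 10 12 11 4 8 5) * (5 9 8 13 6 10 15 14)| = 22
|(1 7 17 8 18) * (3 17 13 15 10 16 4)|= 11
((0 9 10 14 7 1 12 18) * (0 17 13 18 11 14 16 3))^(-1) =((0 9 10 16 3)(1 12 11 14 7)(13 18 17))^(-1) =(0 3 16 10 9)(1 7 14 11 12)(13 17 18)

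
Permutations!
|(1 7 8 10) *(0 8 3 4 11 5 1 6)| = |(0 8 10 6)(1 7 3 4 11 5)| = 12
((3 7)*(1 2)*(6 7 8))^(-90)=(3 6)(7 8)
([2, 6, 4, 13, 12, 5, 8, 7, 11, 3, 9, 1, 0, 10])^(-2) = [4, 8, 12, 10, 0, 5, 11, 7, 1, 13, 3, 6, 2, 9]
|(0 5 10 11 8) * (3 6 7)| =15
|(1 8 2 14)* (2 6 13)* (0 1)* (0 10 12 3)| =|(0 1 8 6 13 2 14 10 12 3)| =10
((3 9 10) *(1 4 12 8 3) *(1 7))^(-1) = ((1 4 12 8 3 9 10 7))^(-1) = (1 7 10 9 3 8 12 4)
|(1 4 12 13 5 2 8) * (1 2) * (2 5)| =7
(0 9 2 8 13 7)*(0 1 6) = (0 9 2 8 13 7 1 6) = [9, 6, 8, 3, 4, 5, 0, 1, 13, 2, 10, 11, 12, 7]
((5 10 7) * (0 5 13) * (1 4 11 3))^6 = (0 5 10 7 13)(1 11)(3 4)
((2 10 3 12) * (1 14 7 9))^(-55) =(1 14 7 9)(2 10 3 12)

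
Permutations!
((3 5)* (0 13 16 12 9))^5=(16)(3 5)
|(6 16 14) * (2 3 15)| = |(2 3 15)(6 16 14)| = 3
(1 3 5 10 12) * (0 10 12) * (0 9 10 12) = (0 12 1 3 5)(9 10) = [12, 3, 2, 5, 4, 0, 6, 7, 8, 10, 9, 11, 1]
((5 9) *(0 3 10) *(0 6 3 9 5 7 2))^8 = ((0 9 7 2)(3 10 6))^8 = (3 6 10)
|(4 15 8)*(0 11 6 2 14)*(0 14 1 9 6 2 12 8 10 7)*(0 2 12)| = 12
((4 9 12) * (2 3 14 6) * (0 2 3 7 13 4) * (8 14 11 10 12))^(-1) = (0 12 10 11 3 6 14 8 9 4 13 7 2)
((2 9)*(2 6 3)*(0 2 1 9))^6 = (1 6)(3 9)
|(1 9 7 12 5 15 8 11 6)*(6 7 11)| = 9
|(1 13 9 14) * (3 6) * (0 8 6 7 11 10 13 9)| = |(0 8 6 3 7 11 10 13)(1 9 14)| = 24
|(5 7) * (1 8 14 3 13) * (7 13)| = 7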